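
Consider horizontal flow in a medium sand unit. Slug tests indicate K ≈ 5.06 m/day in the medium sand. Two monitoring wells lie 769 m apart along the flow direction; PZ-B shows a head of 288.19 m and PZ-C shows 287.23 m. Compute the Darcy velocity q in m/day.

Hydraulic gradient i = (288.19 − 287.23) / 769 = 0.96 / 769 = 0.001248.
Specific discharge q = K · i = 5.060 × 0.001248 = 0.006317 m/day.

0.00632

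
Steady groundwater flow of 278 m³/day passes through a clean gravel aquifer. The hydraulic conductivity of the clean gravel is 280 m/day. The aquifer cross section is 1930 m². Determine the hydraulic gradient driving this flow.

From Q = K·A·i, i = Q / (K·A) = 278 / (280.0 × 1930) = 0.0005144.

0.000514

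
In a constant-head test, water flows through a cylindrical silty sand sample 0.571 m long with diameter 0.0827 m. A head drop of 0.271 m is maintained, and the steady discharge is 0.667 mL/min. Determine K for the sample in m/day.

0.377

Cross-sectional area A = π·(d/2)² = π × (0.0827/2)² = 0.005372 m².
Convert discharge: 0.667 mL/min = 1.112e-08 m³/s.
Darcy's law rearranged: K = Q·L / (A·Δh) = 1.112e-08 × 0.571 / (0.005372 × 0.271) = 4.361e-06 m/s = 0.3768 m/day.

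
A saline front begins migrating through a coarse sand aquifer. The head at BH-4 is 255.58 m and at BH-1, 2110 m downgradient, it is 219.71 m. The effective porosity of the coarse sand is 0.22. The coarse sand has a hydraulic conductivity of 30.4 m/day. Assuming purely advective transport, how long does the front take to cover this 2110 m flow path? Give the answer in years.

2.46

Hydraulic gradient i = (255.58 − 219.71) / 2110 = 35.87 / 2110 = 0.01700.
Darcy flux q = K · i = 30.40 × 0.01700 = 0.5168 m/day.
Seepage velocity v = q / n_e = 0.5168 / 0.22 = 2.349 m/day.
Travel time t = L / v = 2110 / 2.349 = 898.2 days = 2.459 years.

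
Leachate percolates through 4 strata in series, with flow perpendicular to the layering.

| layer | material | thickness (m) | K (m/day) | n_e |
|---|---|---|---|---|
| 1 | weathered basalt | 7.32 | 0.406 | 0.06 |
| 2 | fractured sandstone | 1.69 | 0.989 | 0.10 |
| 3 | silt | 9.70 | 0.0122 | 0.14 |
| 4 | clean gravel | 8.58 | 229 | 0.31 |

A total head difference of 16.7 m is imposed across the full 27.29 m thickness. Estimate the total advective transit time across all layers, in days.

226

With flow normal to the layers, continuity requires the same specific discharge q through every layer.
Σ(b_i/K_i) = 7.32/0.406 + 1.69/0.989 + 9.70/0.0122 + 8.58/229 = 814.9 d.
q = Δh / Σ(b_i/K_i) = 16.7 / 814.9 = 0.02049 m/day.
In each layer the seepage velocity is v_i = q/n_i, so the layer transit time is t_i = b_i·n_i / q:
  layer 1 (weathered basalt): t_1 = 7.32 × 0.06 / 0.02049 = 21.43 d
  layer 2 (fractured sandstone): t_2 = 1.69 × 0.10 / 0.02049 = 8.246 d
  layer 3 (silt): t_3 = 9.70 × 0.14 / 0.02049 = 66.26 d
  layer 4 (clean gravel): t_4 = 8.58 × 0.31 / 0.02049 = 129.8 d
Total t = Σ t_i = 225.7 days.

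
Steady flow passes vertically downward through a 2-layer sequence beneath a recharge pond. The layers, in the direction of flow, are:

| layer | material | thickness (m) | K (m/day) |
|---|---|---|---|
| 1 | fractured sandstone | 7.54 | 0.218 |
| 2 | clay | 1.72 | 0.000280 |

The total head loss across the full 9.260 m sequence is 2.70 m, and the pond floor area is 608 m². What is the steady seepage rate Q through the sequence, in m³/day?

0.266

Flow is perpendicular to layering, so the layers act in series and the equivalent K is the thickness-weighted harmonic mean.
Total thickness L = 7.54 + 1.72 = 9.260 m.
Σ(b_i/K_i) = 7.54/0.218 + 1.72/0.000280 = 6177 d.
K_eq = L / Σ(b_i/K_i) = 9.260 / 6177 = 0.001499 m/day.
Q = K_eq · A · (Δh/L) = 0.001499 × 608 × (2.70/9.260) = 0.2657 m³/day.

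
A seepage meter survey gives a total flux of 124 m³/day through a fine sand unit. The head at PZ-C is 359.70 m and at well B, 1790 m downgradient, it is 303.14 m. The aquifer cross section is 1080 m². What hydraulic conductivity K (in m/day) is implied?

Hydraulic gradient i = (359.70 − 303.14) / 1790 = 56.56 / 1790 = 0.03160.
From Q = K·A·i, K = Q / (A·i) = 124 / (1080 × 0.03160) = 3.634 m/day.

3.63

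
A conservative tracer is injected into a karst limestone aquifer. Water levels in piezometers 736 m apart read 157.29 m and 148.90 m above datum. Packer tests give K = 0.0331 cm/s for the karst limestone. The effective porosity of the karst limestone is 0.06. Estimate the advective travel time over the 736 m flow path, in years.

0.371

Convert K: 0.0331 cm/s × 864 = 28.60 m/day.
Hydraulic gradient i = (157.29 − 148.90) / 736 = 8.39 / 736 = 0.01140.
Darcy flux q = K · i = 28.60 × 0.01140 = 0.3260 m/day.
Seepage velocity v = q / n_e = 0.3260 / 0.06 = 5.433 m/day.
Travel time t = L / v = 736 / 5.433 = 135.5 days = 0.3709 years.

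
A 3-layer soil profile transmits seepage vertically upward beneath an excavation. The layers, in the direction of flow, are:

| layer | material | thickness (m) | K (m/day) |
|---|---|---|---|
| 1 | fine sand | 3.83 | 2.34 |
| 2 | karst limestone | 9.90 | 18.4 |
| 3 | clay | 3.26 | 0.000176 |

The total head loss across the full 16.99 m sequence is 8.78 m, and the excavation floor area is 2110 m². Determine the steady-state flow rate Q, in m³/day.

Flow is perpendicular to layering, so the layers act in series and the equivalent K is the thickness-weighted harmonic mean.
Total thickness L = 3.83 + 9.90 + 3.26 = 16.99 m.
Σ(b_i/K_i) = 3.83/2.34 + 9.90/18.4 + 3.26/0.000176 = 18525 d.
K_eq = L / Σ(b_i/K_i) = 16.99 / 18525 = 0.0009171 m/day.
Q = K_eq · A · (Δh/L) = 0.0009171 × 2110 × (8.78/16.99) = 1.000 m³/day.

1.00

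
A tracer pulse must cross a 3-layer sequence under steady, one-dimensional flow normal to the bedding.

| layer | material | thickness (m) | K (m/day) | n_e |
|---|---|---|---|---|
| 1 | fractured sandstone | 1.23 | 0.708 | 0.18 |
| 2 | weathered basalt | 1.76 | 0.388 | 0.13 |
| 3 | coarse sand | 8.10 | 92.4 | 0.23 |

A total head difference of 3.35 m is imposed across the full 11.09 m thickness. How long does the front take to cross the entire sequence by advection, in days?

With flow normal to the layers, continuity requires the same specific discharge q through every layer.
Σ(b_i/K_i) = 1.23/0.708 + 1.76/0.388 + 8.10/92.4 = 6.361 d.
q = Δh / Σ(b_i/K_i) = 3.35 / 6.361 = 0.5266 m/day.
In each layer the seepage velocity is v_i = q/n_i, so the layer transit time is t_i = b_i·n_i / q:
  layer 1 (fractured sandstone): t_1 = 1.23 × 0.18 / 0.5266 = 0.4204 d
  layer 2 (weathered basalt): t_2 = 1.76 × 0.13 / 0.5266 = 0.4344 d
  layer 3 (coarse sand): t_3 = 8.10 × 0.23 / 0.5266 = 3.537 d
Total t = Σ t_i = 4.392 days.

4.39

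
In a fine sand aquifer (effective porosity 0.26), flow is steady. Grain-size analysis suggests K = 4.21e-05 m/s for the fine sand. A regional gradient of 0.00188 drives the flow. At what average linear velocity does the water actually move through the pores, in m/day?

Convert K: 4.21e-05 m/s × 86400 = 3.637 m/day.
Hydraulic gradient i = 0.00188.
Darcy flux q = K · i = 3.637 × 0.001880 = 0.006838 m/day.
Seepage velocity v = q / n_e = 0.006838 / 0.26 = 0.02630 m/day.

0.0263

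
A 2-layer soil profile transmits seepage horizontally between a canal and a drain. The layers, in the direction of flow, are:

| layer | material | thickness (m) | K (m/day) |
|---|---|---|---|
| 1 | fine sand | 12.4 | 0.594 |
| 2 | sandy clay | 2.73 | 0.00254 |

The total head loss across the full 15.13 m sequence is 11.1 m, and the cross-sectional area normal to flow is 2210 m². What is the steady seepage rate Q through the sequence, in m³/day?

22.4

Flow is perpendicular to layering, so the layers act in series and the equivalent K is the thickness-weighted harmonic mean.
Total thickness L = 12.4 + 2.73 = 15.13 m.
Σ(b_i/K_i) = 12.4/0.594 + 2.73/0.00254 = 1096 d.
K_eq = L / Σ(b_i/K_i) = 15.13 / 1096 = 0.01381 m/day.
Q = K_eq · A · (Δh/L) = 0.01381 × 2210 × (11.1/15.13) = 22.39 m³/day.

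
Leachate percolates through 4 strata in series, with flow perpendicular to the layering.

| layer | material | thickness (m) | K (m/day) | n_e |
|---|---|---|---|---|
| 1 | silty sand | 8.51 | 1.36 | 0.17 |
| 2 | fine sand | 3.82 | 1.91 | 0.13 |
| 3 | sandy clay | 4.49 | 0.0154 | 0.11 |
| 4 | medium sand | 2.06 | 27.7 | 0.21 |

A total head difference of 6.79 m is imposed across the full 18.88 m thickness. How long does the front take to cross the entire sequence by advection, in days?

With flow normal to the layers, continuity requires the same specific discharge q through every layer.
Σ(b_i/K_i) = 8.51/1.36 + 3.82/1.91 + 4.49/0.0154 + 2.06/27.7 = 299.9 d.
q = Δh / Σ(b_i/K_i) = 6.79 / 299.9 = 0.02264 m/day.
In each layer the seepage velocity is v_i = q/n_i, so the layer transit time is t_i = b_i·n_i / q:
  layer 1 (silty sand): t_1 = 8.51 × 0.17 / 0.02264 = 63.90 d
  layer 2 (fine sand): t_2 = 3.82 × 0.13 / 0.02264 = 21.93 d
  layer 3 (sandy clay): t_3 = 4.49 × 0.11 / 0.02264 = 21.81 d
  layer 4 (medium sand): t_4 = 2.06 × 0.21 / 0.02264 = 19.11 d
Total t = Σ t_i = 126.7 days.

127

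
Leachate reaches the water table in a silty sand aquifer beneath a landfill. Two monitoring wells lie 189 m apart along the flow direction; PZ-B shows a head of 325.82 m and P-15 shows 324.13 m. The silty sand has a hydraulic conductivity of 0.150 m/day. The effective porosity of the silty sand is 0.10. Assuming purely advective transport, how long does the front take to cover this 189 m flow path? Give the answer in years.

38.6

Hydraulic gradient i = (325.82 − 324.13) / 189 = 1.69 / 189 = 0.008942.
Darcy flux q = K · i = 0.1500 × 0.008942 = 0.001341 m/day.
Seepage velocity v = q / n_e = 0.001341 / 0.10 = 0.01341 m/day.
Travel time t = L / v = 189 / 0.01341 = 14091 days = 38.58 years.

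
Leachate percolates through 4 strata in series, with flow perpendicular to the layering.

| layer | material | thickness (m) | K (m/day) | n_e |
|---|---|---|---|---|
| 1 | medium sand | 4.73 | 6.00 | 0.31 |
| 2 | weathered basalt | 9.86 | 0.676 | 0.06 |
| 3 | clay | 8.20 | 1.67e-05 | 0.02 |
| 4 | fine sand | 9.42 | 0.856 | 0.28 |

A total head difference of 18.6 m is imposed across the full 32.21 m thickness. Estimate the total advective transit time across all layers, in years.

With flow normal to the layers, continuity requires the same specific discharge q through every layer.
Σ(b_i/K_i) = 4.73/6.00 + 9.86/0.676 + 8.20/1.67e-05 + 9.42/0.856 = 4.910e+05 d.
q = Δh / Σ(b_i/K_i) = 18.6 / 4.910e+05 = 3.788e-05 m/day.
In each layer the seepage velocity is v_i = q/n_i, so the layer transit time is t_i = b_i·n_i / q:
  layer 1 (medium sand): t_1 = 4.73 × 0.31 / 3.788e-05 = 38711 d
  layer 2 (weathered basalt): t_2 = 9.86 × 0.06 / 3.788e-05 = 15618 d
  layer 3 (clay): t_3 = 8.20 × 0.02 / 3.788e-05 = 4330 d
  layer 4 (fine sand): t_4 = 9.42 × 0.28 / 3.788e-05 = 69633 d
Total t = Σ t_i = 1.283e+05 days = 351.2 years.

351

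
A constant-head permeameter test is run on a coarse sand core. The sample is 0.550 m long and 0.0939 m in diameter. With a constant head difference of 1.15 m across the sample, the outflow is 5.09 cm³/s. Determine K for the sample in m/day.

30.4

Cross-sectional area A = π·(d/2)² = π × (0.0939/2)² = 0.006925 m².
Convert discharge: 5.09 cm³/s = 5.090e-06 m³/s.
Darcy's law rearranged: K = Q·L / (A·Δh) = 5.090e-06 × 0.550 / (0.006925 × 1.15) = 0.0003515 m/s = 30.37 m/day.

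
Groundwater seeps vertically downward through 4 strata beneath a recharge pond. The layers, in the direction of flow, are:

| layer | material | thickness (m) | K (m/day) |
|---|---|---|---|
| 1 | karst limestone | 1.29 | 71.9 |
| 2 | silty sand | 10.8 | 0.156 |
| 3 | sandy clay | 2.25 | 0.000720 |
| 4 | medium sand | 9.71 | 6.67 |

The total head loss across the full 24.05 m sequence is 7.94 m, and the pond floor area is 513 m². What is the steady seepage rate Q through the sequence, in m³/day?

Flow is perpendicular to layering, so the layers act in series and the equivalent K is the thickness-weighted harmonic mean.
Total thickness L = 1.29 + 10.8 + 2.25 + 9.71 = 24.05 m.
Σ(b_i/K_i) = 1.29/71.9 + 10.8/0.156 + 2.25/0.000720 + 9.71/6.67 = 3196 d.
K_eq = L / Σ(b_i/K_i) = 24.05 / 3196 = 0.007526 m/day.
Q = K_eq · A · (Δh/L) = 0.007526 × 513 × (7.94/24.05) = 1.275 m³/day.

1.27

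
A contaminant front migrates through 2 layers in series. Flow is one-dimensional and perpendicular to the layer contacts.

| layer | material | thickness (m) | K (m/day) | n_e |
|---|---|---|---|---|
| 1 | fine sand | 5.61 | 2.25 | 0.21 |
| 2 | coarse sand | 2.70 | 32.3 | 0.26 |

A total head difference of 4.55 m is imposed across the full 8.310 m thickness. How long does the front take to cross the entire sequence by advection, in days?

With flow normal to the layers, continuity requires the same specific discharge q through every layer.
Σ(b_i/K_i) = 5.61/2.25 + 2.70/32.3 = 2.577 d.
q = Δh / Σ(b_i/K_i) = 4.55 / 2.577 = 1.766 m/day.
In each layer the seepage velocity is v_i = q/n_i, so the layer transit time is t_i = b_i·n_i / q:
  layer 1 (fine sand): t_1 = 5.61 × 0.21 / 1.766 = 0.6672 d
  layer 2 (coarse sand): t_2 = 2.70 × 0.26 / 1.766 = 0.3976 d
Total t = Σ t_i = 1.065 days.

1.06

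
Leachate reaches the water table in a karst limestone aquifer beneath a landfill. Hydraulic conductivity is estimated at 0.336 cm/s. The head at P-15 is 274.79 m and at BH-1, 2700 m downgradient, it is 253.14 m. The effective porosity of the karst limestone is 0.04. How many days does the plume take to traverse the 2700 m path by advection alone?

46.4

Convert K: 0.336 cm/s × 864 = 290.3 m/day.
Hydraulic gradient i = (274.79 − 253.14) / 2700 = 21.65 / 2700 = 0.008019.
Darcy flux q = K · i = 290.3 × 0.008019 = 2.328 m/day.
Seepage velocity v = q / n_e = 2.328 / 0.04 = 58.20 m/day.
Travel time t = L / v = 2700 / 58.20 = 46.40 days.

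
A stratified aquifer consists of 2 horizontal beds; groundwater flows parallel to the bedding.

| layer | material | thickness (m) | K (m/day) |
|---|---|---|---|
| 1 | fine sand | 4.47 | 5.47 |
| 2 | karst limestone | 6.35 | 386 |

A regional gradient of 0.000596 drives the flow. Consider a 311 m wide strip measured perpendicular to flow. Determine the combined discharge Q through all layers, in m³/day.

459

Flow is parallel to layering, so each bed carries its own Darcy discharge and the transmissivities add.
Σ(K_i·b_i) = 5.47×4.47 + 386×6.35 = 2476 m²/day.
Hydraulic gradient i = 0.000596.
Q = Σ(K_i·b_i) · W · i = 2476 × 311 × 0.0005960 = 458.9 m³/day.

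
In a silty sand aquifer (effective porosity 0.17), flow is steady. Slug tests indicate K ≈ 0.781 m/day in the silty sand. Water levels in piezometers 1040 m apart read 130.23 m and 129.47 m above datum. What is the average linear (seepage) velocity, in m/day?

0.00336

Hydraulic gradient i = (130.23 − 129.47) / 1040 = 0.76 / 1040 = 0.0007308.
Darcy flux q = K · i = 0.7810 × 0.0007308 = 0.0005707 m/day.
Seepage velocity v = q / n_e = 0.0005707 / 0.17 = 0.003357 m/day.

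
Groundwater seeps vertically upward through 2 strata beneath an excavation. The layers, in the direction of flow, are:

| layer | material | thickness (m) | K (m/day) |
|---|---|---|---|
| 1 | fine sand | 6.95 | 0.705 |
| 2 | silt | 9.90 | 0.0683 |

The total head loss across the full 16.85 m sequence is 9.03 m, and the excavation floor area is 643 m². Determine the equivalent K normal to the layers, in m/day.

Flow is perpendicular to layering, so the layers act in series and the equivalent K is the thickness-weighted harmonic mean.
Total thickness L = 6.95 + 9.90 = 16.85 m.
Σ(b_i/K_i) = 6.95/0.705 + 9.90/0.0683 = 154.8 d.
K_eq = L / Σ(b_i/K_i) = 16.85 / 154.8 = 0.1088 m/day.

0.109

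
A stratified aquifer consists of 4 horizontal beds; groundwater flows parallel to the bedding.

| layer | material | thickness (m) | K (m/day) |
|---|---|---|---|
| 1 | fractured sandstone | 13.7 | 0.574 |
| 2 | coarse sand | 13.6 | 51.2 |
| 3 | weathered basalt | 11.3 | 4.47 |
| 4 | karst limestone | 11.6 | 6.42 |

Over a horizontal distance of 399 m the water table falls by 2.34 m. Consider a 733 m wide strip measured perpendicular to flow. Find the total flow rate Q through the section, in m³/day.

Flow is parallel to layering, so each bed carries its own Darcy discharge and the transmissivities add.
Σ(K_i·b_i) = 0.574×13.7 + 51.2×13.6 + 4.47×11.3 + 6.42×11.6 = 829.2 m²/day.
Hydraulic gradient i = Δh / L = 2.34 / 399 = 0.005865.
Q = Σ(K_i·b_i) · W · i = 829.2 × 733 × 0.005865 = 3564 m³/day.

3560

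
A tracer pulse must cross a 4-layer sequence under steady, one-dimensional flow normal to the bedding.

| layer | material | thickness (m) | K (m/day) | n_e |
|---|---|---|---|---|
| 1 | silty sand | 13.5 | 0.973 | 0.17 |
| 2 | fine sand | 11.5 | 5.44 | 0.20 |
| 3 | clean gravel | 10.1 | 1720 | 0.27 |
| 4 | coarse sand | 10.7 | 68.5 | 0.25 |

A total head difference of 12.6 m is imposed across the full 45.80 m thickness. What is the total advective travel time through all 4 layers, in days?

12.8

With flow normal to the layers, continuity requires the same specific discharge q through every layer.
Σ(b_i/K_i) = 13.5/0.973 + 11.5/5.44 + 10.1/1720 + 10.7/68.5 = 16.15 d.
q = Δh / Σ(b_i/K_i) = 12.6 / 16.15 = 0.7802 m/day.
In each layer the seepage velocity is v_i = q/n_i, so the layer transit time is t_i = b_i·n_i / q:
  layer 1 (silty sand): t_1 = 13.5 × 0.17 / 0.7802 = 2.942 d
  layer 2 (fine sand): t_2 = 11.5 × 0.20 / 0.7802 = 2.948 d
  layer 3 (clean gravel): t_3 = 10.1 × 0.27 / 0.7802 = 3.495 d
  layer 4 (coarse sand): t_4 = 10.7 × 0.25 / 0.7802 = 3.429 d
Total t = Σ t_i = 12.81 days.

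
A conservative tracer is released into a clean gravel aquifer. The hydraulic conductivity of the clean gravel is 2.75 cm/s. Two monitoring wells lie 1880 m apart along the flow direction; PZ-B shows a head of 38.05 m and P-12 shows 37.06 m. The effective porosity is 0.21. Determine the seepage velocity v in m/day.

5.96

Convert K: 2.75 cm/s × 864 = 2376 m/day.
Hydraulic gradient i = (38.05 − 37.06) / 1880 = 0.99 / 1880 = 0.0005266.
Darcy flux q = K · i = 2376 × 0.0005266 = 1.251 m/day.
Seepage velocity v = q / n_e = 1.251 / 0.21 = 5.958 m/day.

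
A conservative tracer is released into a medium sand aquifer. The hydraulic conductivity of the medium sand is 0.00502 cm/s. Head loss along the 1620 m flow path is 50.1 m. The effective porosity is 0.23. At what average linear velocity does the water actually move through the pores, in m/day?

Convert K: 0.00502 cm/s × 864 = 4.337 m/day.
Hydraulic gradient i = Δh / L = 50.1 / 1620 = 0.03093.
Darcy flux q = K · i = 4.337 × 0.03093 = 0.1341 m/day.
Seepage velocity v = q / n_e = 0.1341 / 0.23 = 0.5832 m/day.

0.583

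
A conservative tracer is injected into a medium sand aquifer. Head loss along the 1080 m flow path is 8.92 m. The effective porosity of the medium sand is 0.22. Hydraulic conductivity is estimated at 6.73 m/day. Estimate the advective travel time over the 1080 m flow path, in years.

11.7

Hydraulic gradient i = Δh / L = 8.92 / 1080 = 0.008259.
Darcy flux q = K · i = 6.730 × 0.008259 = 0.05558 m/day.
Seepage velocity v = q / n_e = 0.05558 / 0.22 = 0.2527 m/day.
Travel time t = L / v = 1080 / 0.2527 = 4275 days = 11.70 years.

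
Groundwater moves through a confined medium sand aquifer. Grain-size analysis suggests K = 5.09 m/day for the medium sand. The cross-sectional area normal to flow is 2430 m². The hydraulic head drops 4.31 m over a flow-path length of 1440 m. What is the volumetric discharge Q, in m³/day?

Hydraulic gradient i = Δh / L = 4.31 / 1440 = 0.002993.
Darcy's law: Q = K · A · i = 5.090 × 2430 × 0.002993 = 37.02 m³/day.

37.0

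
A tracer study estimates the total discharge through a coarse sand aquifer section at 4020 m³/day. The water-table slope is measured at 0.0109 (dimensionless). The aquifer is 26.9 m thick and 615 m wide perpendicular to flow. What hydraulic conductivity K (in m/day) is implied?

22.3

Cross-sectional area A = 615 × 26.9 = 16544 m².
Hydraulic gradient i = 0.0109.
From Q = K·A·i, K = Q / (A·i) = 4020 / (16544 × 0.01090) = 22.29 m/day.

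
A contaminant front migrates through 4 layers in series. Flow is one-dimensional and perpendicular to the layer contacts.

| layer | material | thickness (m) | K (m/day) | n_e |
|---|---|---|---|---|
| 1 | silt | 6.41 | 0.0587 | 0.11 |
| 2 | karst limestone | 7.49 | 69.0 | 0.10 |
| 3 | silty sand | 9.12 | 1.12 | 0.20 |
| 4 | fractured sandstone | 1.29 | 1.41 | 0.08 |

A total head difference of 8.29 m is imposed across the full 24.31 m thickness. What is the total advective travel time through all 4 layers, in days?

With flow normal to the layers, continuity requires the same specific discharge q through every layer.
Σ(b_i/K_i) = 6.41/0.0587 + 7.49/69.0 + 9.12/1.12 + 1.29/1.41 = 118.4 d.
q = Δh / Σ(b_i/K_i) = 8.29 / 118.4 = 0.07004 m/day.
In each layer the seepage velocity is v_i = q/n_i, so the layer transit time is t_i = b_i·n_i / q:
  layer 1 (silt): t_1 = 6.41 × 0.11 / 0.07004 = 10.07 d
  layer 2 (karst limestone): t_2 = 7.49 × 0.10 / 0.07004 = 10.69 d
  layer 3 (silty sand): t_3 = 9.12 × 0.20 / 0.07004 = 26.04 d
  layer 4 (fractured sandstone): t_4 = 1.29 × 0.08 / 0.07004 = 1.474 d
Total t = Σ t_i = 48.28 days.

48.3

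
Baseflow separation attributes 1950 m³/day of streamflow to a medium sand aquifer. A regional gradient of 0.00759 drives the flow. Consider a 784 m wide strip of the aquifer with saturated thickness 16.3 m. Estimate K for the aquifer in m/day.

20.1

Cross-sectional area A = 784 × 16.3 = 12779 m².
Hydraulic gradient i = 0.00759.
From Q = K·A·i, K = Q / (A·i) = 1950 / (12779 × 0.007590) = 20.10 m/day.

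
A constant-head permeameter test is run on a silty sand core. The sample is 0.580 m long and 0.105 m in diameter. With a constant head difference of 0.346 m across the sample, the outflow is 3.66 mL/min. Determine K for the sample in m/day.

Cross-sectional area A = π·(d/2)² = π × (0.105/2)² = 0.008659 m².
Convert discharge: 3.66 mL/min = 6.100e-08 m³/s.
Darcy's law rearranged: K = Q·L / (A·Δh) = 6.100e-08 × 0.580 / (0.008659 × 0.346) = 1.181e-05 m/s = 1.020 m/day.

1.02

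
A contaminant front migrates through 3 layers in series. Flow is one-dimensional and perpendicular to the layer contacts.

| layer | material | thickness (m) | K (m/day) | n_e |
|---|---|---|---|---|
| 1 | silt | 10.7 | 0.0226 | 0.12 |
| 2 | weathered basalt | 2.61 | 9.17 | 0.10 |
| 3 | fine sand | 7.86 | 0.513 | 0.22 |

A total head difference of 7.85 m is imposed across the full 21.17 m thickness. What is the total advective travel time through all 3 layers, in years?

With flow normal to the layers, continuity requires the same specific discharge q through every layer.
Σ(b_i/K_i) = 10.7/0.0226 + 2.61/9.17 + 7.86/0.513 = 489.1 d.
q = Δh / Σ(b_i/K_i) = 7.85 / 489.1 = 0.01605 m/day.
In each layer the seepage velocity is v_i = q/n_i, so the layer transit time is t_i = b_i·n_i / q:
  layer 1 (silt): t_1 = 10.7 × 0.12 / 0.01605 = 79.99 d
  layer 2 (weathered basalt): t_2 = 2.61 × 0.10 / 0.01605 = 16.26 d
  layer 3 (fine sand): t_3 = 7.86 × 0.22 / 0.01605 = 107.7 d
Total t = Σ t_i = 204.0 days = 0.5585 years.

0.558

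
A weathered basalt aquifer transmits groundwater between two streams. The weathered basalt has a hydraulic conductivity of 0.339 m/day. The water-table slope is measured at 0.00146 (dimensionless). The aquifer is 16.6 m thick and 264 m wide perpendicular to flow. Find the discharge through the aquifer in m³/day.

Cross-sectional area A = 264 × 16.6 = 4382 m².
Hydraulic gradient i = 0.00146.
Darcy's law: Q = K · A · i = 0.3390 × 4382 × 0.001460 = 2.169 m³/day.

2.17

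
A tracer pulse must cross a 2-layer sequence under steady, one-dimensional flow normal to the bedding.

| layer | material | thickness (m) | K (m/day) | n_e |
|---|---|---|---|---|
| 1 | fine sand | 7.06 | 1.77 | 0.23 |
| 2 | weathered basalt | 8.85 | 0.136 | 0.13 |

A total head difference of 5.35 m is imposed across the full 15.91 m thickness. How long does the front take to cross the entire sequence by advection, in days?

35.8

With flow normal to the layers, continuity requires the same specific discharge q through every layer.
Σ(b_i/K_i) = 7.06/1.77 + 8.85/0.136 = 69.06 d.
q = Δh / Σ(b_i/K_i) = 5.35 / 69.06 = 0.07747 m/day.
In each layer the seepage velocity is v_i = q/n_i, so the layer transit time is t_i = b_i·n_i / q:
  layer 1 (fine sand): t_1 = 7.06 × 0.23 / 0.07747 = 20.96 d
  layer 2 (weathered basalt): t_2 = 8.85 × 0.13 / 0.07747 = 14.85 d
Total t = Σ t_i = 35.81 days.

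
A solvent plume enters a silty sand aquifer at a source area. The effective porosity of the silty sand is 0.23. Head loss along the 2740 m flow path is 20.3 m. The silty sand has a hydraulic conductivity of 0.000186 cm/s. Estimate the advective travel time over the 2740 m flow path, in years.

1450

Convert K: 0.000186 cm/s × 864 = 0.1607 m/day.
Hydraulic gradient i = Δh / L = 20.3 / 2740 = 0.007409.
Darcy flux q = K · i = 0.1607 × 0.007409 = 0.001191 m/day.
Seepage velocity v = q / n_e = 0.001191 / 0.23 = 0.005177 m/day.
Travel time t = L / v = 2740 / 0.005177 = 5.293e+05 days = 1449 years.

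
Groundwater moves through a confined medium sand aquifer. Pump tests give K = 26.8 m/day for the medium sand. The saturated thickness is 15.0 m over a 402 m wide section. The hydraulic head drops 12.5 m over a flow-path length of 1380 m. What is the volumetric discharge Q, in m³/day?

Cross-sectional area A = 402 × 15.0 = 6030 m².
Hydraulic gradient i = Δh / L = 12.5 / 1380 = 0.009058.
Darcy's law: Q = K · A · i = 26.80 × 6030 × 0.009058 = 1464 m³/day.

1460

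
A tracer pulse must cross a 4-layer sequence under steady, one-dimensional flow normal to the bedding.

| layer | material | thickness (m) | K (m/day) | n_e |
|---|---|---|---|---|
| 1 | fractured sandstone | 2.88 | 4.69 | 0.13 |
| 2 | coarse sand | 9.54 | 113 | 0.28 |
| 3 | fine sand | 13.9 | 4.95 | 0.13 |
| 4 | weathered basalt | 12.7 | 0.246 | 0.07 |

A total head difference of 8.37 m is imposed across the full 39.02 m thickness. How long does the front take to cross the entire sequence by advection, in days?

37.8

With flow normal to the layers, continuity requires the same specific discharge q through every layer.
Σ(b_i/K_i) = 2.88/4.69 + 9.54/113 + 13.9/4.95 + 12.7/0.246 = 55.13 d.
q = Δh / Σ(b_i/K_i) = 8.37 / 55.13 = 0.1518 m/day.
In each layer the seepage velocity is v_i = q/n_i, so the layer transit time is t_i = b_i·n_i / q:
  layer 1 (fractured sandstone): t_1 = 2.88 × 0.13 / 0.1518 = 2.466 d
  layer 2 (coarse sand): t_2 = 9.54 × 0.28 / 0.1518 = 17.60 d
  layer 3 (fine sand): t_3 = 13.9 × 0.13 / 0.1518 = 11.90 d
  layer 4 (weathered basalt): t_4 = 12.7 × 0.07 / 0.1518 = 5.856 d
Total t = Σ t_i = 37.82 days.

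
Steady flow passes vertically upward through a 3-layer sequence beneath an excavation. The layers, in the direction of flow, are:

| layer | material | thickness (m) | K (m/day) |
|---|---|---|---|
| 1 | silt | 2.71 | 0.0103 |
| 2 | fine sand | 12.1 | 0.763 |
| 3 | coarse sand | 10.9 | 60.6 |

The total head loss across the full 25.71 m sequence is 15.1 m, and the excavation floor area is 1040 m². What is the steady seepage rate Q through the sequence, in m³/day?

Flow is perpendicular to layering, so the layers act in series and the equivalent K is the thickness-weighted harmonic mean.
Total thickness L = 2.71 + 12.1 + 10.9 = 25.71 m.
Σ(b_i/K_i) = 2.71/0.0103 + 12.1/0.763 + 10.9/60.6 = 279.1 d.
K_eq = L / Σ(b_i/K_i) = 25.71 / 279.1 = 0.09210 m/day.
Q = K_eq · A · (Δh/L) = 0.09210 × 1040 × (15.1/25.71) = 56.26 m³/day.

56.3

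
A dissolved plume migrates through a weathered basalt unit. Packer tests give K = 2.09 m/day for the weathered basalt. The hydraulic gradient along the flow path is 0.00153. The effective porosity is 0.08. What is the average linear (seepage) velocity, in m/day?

0.0400

Hydraulic gradient i = 0.00153.
Darcy flux q = K · i = 2.090 × 0.001530 = 0.003198 m/day.
Seepage velocity v = q / n_e = 0.003198 / 0.08 = 0.03997 m/day.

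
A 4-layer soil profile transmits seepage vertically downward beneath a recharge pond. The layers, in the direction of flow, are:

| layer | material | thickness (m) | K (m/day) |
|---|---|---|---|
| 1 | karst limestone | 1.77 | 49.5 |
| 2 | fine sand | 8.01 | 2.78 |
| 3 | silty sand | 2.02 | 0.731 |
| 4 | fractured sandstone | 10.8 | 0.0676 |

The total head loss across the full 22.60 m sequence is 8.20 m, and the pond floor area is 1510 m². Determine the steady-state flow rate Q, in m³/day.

74.8

Flow is perpendicular to layering, so the layers act in series and the equivalent K is the thickness-weighted harmonic mean.
Total thickness L = 1.77 + 8.01 + 2.02 + 10.8 = 22.60 m.
Σ(b_i/K_i) = 1.77/49.5 + 8.01/2.78 + 2.02/0.731 + 10.8/0.0676 = 165.4 d.
K_eq = L / Σ(b_i/K_i) = 22.60 / 165.4 = 0.1366 m/day.
Q = K_eq · A · (Δh/L) = 0.1366 × 1510 × (8.20/22.60) = 74.84 m³/day.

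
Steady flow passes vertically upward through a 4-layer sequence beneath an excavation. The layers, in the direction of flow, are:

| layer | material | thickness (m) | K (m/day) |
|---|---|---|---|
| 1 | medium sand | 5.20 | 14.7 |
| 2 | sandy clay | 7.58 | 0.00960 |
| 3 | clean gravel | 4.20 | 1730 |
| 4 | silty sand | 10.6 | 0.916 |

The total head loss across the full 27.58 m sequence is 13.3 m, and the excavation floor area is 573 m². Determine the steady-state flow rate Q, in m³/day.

Flow is perpendicular to layering, so the layers act in series and the equivalent K is the thickness-weighted harmonic mean.
Total thickness L = 5.20 + 7.58 + 4.20 + 10.6 = 27.58 m.
Σ(b_i/K_i) = 5.20/14.7 + 7.58/0.00960 + 4.20/1730 + 10.6/0.916 = 801.5 d.
K_eq = L / Σ(b_i/K_i) = 27.58 / 801.5 = 0.03441 m/day.
Q = K_eq · A · (Δh/L) = 0.03441 × 573 × (13.3/27.58) = 9.508 m³/day.

9.51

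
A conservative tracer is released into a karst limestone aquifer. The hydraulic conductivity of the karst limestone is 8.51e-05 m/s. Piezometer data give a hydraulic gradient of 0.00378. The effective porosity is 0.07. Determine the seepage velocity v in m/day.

0.397

Convert K: 8.51e-05 m/s × 86400 = 7.353 m/day.
Hydraulic gradient i = 0.00378.
Darcy flux q = K · i = 7.353 × 0.003780 = 0.02779 m/day.
Seepage velocity v = q / n_e = 0.02779 / 0.07 = 0.3970 m/day.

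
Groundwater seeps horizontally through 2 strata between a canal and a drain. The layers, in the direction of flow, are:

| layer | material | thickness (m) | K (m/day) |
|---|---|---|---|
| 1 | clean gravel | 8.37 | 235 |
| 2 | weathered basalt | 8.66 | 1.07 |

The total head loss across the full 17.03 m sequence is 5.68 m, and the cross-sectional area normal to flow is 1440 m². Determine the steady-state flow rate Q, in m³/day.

1010

Flow is perpendicular to layering, so the layers act in series and the equivalent K is the thickness-weighted harmonic mean.
Total thickness L = 8.37 + 8.66 = 17.03 m.
Σ(b_i/K_i) = 8.37/235 + 8.66/1.07 = 8.129 d.
K_eq = L / Σ(b_i/K_i) = 17.03 / 8.129 = 2.095 m/day.
Q = K_eq · A · (Δh/L) = 2.095 × 1440 × (5.68/17.03) = 1006 m³/day.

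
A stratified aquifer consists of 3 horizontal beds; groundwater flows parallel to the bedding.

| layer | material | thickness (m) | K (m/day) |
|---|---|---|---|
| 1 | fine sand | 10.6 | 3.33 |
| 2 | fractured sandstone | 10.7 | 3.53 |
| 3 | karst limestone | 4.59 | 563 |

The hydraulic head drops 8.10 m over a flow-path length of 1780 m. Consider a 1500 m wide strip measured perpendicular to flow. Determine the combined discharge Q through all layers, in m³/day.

Flow is parallel to layering, so each bed carries its own Darcy discharge and the transmissivities add.
Σ(K_i·b_i) = 3.33×10.6 + 3.53×10.7 + 563×4.59 = 2657 m²/day.
Hydraulic gradient i = Δh / L = 8.10 / 1780 = 0.004551.
Q = Σ(K_i·b_i) · W · i = 2657 × 1500 × 0.004551 = 18138 m³/day.

18100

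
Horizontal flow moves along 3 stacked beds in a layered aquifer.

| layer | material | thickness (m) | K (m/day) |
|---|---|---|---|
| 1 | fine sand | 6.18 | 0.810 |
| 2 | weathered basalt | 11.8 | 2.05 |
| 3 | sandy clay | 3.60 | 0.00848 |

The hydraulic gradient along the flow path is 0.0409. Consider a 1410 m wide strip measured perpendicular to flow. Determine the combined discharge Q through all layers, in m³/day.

Flow is parallel to layering, so each bed carries its own Darcy discharge and the transmissivities add.
Σ(K_i·b_i) = 0.810×6.18 + 2.05×11.8 + 0.00848×3.60 = 29.23 m²/day.
Hydraulic gradient i = 0.0409.
Q = Σ(K_i·b_i) · W · i = 29.23 × 1410 × 0.04090 = 1685 m³/day.

1690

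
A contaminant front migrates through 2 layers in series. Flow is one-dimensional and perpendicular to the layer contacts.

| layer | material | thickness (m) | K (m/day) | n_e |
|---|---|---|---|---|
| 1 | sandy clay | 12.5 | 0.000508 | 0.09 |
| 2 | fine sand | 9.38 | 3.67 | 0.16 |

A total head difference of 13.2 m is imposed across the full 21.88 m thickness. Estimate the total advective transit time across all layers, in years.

With flow normal to the layers, continuity requires the same specific discharge q through every layer.
Σ(b_i/K_i) = 12.5/0.000508 + 9.38/3.67 = 24609 d.
q = Δh / Σ(b_i/K_i) = 13.2 / 24609 = 0.0005364 m/day.
In each layer the seepage velocity is v_i = q/n_i, so the layer transit time is t_i = b_i·n_i / q:
  layer 1 (sandy clay): t_1 = 12.5 × 0.09 / 0.0005364 = 2097 d
  layer 2 (fine sand): t_2 = 9.38 × 0.16 / 0.0005364 = 2798 d
Total t = Σ t_i = 4895 days = 13.40 years.

13.4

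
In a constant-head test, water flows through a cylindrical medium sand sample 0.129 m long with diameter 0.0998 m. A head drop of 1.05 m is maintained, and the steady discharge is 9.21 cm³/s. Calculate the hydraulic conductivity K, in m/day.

Cross-sectional area A = π·(d/2)² = π × (0.0998/2)² = 0.007823 m².
Convert discharge: 9.21 cm³/s = 9.210e-06 m³/s.
Darcy's law rearranged: K = Q·L / (A·Δh) = 9.210e-06 × 0.129 / (0.007823 × 1.05) = 0.0001446 m/s = 12.50 m/day.

12.5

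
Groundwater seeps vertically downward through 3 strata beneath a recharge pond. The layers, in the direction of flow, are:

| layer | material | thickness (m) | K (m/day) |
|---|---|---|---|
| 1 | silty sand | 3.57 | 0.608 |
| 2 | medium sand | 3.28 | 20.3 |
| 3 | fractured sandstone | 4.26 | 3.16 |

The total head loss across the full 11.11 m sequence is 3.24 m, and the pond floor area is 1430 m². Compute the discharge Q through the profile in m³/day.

Flow is perpendicular to layering, so the layers act in series and the equivalent K is the thickness-weighted harmonic mean.
Total thickness L = 3.57 + 3.28 + 4.26 = 11.11 m.
Σ(b_i/K_i) = 3.57/0.608 + 3.28/20.3 + 4.26/3.16 = 7.381 d.
K_eq = L / Σ(b_i/K_i) = 11.11 / 7.381 = 1.505 m/day.
Q = K_eq · A · (Δh/L) = 1.505 × 1430 × (3.24/11.11) = 627.7 m³/day.

628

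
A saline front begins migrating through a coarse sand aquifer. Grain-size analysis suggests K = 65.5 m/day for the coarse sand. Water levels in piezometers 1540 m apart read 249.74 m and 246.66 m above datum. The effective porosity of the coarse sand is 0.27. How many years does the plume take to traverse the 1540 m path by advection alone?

Hydraulic gradient i = (249.74 − 246.66) / 1540 = 3.08 / 1540 = 0.002000.
Darcy flux q = K · i = 65.50 × 0.002000 = 0.1310 m/day.
Seepage velocity v = q / n_e = 0.1310 / 0.27 = 0.4852 m/day.
Travel time t = L / v = 1540 / 0.4852 = 3174 days = 8.690 years.

8.69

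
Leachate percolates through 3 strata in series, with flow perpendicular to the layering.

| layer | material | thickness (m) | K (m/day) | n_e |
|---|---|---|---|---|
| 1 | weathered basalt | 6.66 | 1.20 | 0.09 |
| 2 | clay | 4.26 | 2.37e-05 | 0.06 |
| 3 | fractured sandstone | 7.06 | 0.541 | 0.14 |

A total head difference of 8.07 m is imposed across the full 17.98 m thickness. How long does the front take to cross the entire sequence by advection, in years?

With flow normal to the layers, continuity requires the same specific discharge q through every layer.
Σ(b_i/K_i) = 6.66/1.20 + 4.26/2.37e-05 + 7.06/0.541 = 1.798e+05 d.
q = Δh / Σ(b_i/K_i) = 8.07 / 1.798e+05 = 4.489e-05 m/day.
In each layer the seepage velocity is v_i = q/n_i, so the layer transit time is t_i = b_i·n_i / q:
  layer 1 (weathered basalt): t_1 = 6.66 × 0.09 / 4.489e-05 = 13352 d
  layer 2 (clay): t_2 = 4.26 × 0.06 / 4.489e-05 = 5694 d
  layer 3 (fractured sandstone): t_3 = 7.06 × 0.14 / 4.489e-05 = 22017 d
Total t = Σ t_i = 41063 days = 112.4 years.

112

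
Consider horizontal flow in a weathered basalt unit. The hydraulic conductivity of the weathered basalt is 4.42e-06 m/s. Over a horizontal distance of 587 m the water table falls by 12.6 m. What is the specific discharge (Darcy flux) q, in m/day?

0.00820

Convert K: 4.42e-06 m/s × 86400 = 0.3819 m/day.
Hydraulic gradient i = Δh / L = 12.6 / 587 = 0.02147.
Specific discharge q = K · i = 0.3819 × 0.02147 = 0.008197 m/day.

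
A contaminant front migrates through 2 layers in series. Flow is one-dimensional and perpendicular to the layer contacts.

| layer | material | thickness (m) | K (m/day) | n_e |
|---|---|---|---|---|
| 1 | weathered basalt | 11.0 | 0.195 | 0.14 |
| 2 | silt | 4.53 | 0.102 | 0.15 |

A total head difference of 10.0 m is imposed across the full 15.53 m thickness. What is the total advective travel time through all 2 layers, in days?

With flow normal to the layers, continuity requires the same specific discharge q through every layer.
Σ(b_i/K_i) = 11.0/0.195 + 4.53/0.102 = 100.8 d.
q = Δh / Σ(b_i/K_i) = 10.0 / 100.8 = 0.09918 m/day.
In each layer the seepage velocity is v_i = q/n_i, so the layer transit time is t_i = b_i·n_i / q:
  layer 1 (weathered basalt): t_1 = 11.0 × 0.14 / 0.09918 = 15.53 d
  layer 2 (silt): t_2 = 4.53 × 0.15 / 0.09918 = 6.851 d
Total t = Σ t_i = 22.38 days.

22.4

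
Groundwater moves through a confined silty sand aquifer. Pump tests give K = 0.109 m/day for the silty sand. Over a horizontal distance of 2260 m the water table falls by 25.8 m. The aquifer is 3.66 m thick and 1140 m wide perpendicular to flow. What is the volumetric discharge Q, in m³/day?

Cross-sectional area A = 1140 × 3.66 = 4172 m².
Hydraulic gradient i = Δh / L = 25.8 / 2260 = 0.01142.
Darcy's law: Q = K · A · i = 0.1090 × 4172 × 0.01142 = 5.192 m³/day.

5.19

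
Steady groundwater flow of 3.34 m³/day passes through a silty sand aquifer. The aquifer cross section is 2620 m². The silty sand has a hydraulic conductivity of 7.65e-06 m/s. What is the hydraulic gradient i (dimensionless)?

0.00193

Convert K: 7.65e-06 m/s × 86400 = 0.6610 m/day.
From Q = K·A·i, i = Q / (K·A) = 3.34 / (0.6610 × 2620) = 0.001929.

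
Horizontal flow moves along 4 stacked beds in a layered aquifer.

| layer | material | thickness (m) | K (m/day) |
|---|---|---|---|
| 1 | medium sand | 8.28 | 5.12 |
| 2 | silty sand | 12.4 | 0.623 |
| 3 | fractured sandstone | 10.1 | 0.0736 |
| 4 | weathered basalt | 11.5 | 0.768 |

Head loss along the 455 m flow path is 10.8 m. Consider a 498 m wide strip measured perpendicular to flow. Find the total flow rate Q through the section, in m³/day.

Flow is parallel to layering, so each bed carries its own Darcy discharge and the transmissivities add.
Σ(K_i·b_i) = 5.12×8.28 + 0.623×12.4 + 0.0736×10.1 + 0.768×11.5 = 59.69 m²/day.
Hydraulic gradient i = Δh / L = 10.8 / 455 = 0.02374.
Q = Σ(K_i·b_i) · W · i = 59.69 × 498 × 0.02374 = 705.6 m³/day.

706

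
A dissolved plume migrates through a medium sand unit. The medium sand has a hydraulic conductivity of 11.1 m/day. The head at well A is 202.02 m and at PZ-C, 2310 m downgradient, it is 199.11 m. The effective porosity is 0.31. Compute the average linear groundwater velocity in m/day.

0.0451

Hydraulic gradient i = (202.02 − 199.11) / 2310 = 2.91 / 2310 = 0.001260.
Darcy flux q = K · i = 11.10 × 0.001260 = 0.01398 m/day.
Seepage velocity v = q / n_e = 0.01398 / 0.31 = 0.04511 m/day.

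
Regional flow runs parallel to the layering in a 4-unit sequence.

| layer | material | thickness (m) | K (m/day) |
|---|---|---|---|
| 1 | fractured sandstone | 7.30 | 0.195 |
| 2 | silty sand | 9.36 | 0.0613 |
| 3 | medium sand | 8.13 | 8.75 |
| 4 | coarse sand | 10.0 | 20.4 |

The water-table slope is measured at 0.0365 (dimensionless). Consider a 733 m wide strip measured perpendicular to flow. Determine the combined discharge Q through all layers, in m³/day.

Flow is parallel to layering, so each bed carries its own Darcy discharge and the transmissivities add.
Σ(K_i·b_i) = 0.195×7.30 + 0.0613×9.36 + 8.75×8.13 + 20.4×10.0 = 277.1 m²/day.
Hydraulic gradient i = 0.0365.
Q = Σ(K_i·b_i) · W · i = 277.1 × 733 × 0.03650 = 7415 m³/day.

7410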